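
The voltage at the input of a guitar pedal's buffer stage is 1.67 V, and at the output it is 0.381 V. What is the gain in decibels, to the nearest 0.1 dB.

Voltage is an amplitude quantity, so gain = 20·log₁₀(V_out/V_in).
20·log₁₀(0.381/1.67) = 20·log₁₀(0.2281) = -12.8 dB.

-12.8 dB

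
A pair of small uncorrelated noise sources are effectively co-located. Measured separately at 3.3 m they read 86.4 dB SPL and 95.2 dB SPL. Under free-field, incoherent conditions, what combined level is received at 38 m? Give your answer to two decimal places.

74.51 dB SPL

Combined at 3.3 m: 10·log₁₀(10^(86.4/10)+10^(95.2/10)) = 95.738 dB SPL.
Then apply −20·log₁₀(38/3.3) = -21.225 dB → 74.51 dB SPL.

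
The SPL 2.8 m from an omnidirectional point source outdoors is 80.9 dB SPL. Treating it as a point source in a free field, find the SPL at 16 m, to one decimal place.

65.8 dB SPL

For a point source in a free field, ΔL = −20·log₁₀(d₂/d₁).
ΔL = −20·log₁₀(16/2.8) = -15.14 dB, so L₂ = 80.9 + (-15.14) = 65.8 dB SPL.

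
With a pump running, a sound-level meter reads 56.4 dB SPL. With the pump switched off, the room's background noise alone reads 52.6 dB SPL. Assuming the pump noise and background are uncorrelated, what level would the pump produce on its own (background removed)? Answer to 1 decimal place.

54.1 dB SPL

Subtract intensities: L_src = 10·log₁₀(10^(L_total/10) − 10^(L_bg/10)).
L_src = 10·log₁₀(10^(56.4/10) − 10^(52.6/10)) = 10·log₁₀(254500) = 54.1 dB SPL.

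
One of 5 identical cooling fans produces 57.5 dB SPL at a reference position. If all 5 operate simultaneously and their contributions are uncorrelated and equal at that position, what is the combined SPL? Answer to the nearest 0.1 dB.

5 equal incoherent sources raise the level by 10·log₁₀(5) = 6.99 dB.
L_total = 57.5 + 6.99 = 64.5 dB SPL.

64.5 dB SPL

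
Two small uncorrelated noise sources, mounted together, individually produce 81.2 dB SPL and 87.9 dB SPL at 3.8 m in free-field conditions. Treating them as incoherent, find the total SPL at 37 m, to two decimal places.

68.97 dB SPL

Combined at 3.8 m: 10·log₁₀(10^(81.2/10)+10^(87.9/10)) = 88.741 dB SPL.
Then apply −20·log₁₀(37/3.8) = -19.768 dB → 68.97 dB SPL.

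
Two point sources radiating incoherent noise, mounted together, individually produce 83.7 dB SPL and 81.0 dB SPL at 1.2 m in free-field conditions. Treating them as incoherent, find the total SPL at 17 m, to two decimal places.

62.54 dB SPL

Combined at 1.2 m: 10·log₁₀(10^(83.7/10)+10^(81.0/10)) = 85.567 dB SPL.
Then apply −20·log₁₀(17/1.2) = -23.025 dB → 62.54 dB SPL.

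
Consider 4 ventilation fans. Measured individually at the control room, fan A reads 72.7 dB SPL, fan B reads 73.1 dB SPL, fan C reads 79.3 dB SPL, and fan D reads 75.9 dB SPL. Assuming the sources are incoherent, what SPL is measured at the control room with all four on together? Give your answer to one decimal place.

82.1 dB SPL

Add the sources as powers (linear), then convert back to dB:
L_total = 10·log₁₀(10^(72.7/10) + 10^(73.1/10) + 10^(79.3/10) + 10^(75.9/10)) = 10·log₁₀(163100000) = 82.1 dB SPL.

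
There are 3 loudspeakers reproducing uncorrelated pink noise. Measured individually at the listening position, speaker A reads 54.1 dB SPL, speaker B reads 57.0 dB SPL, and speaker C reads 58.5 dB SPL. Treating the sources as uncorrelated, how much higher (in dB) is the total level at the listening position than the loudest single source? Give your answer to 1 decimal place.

3.2 dB

Add the sources as powers (linear), then convert back to dB:
L_total = 10·log₁₀(10^(54.1/10) + 10^(57.0/10) + 10^(58.5/10)) = 61.66 dB SPL.
Excess over the loudest (58.5 dB): 61.66 − 58.5 = 3.2 dB.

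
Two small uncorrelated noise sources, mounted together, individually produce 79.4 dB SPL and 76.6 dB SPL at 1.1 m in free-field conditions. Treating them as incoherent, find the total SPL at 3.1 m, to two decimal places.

72.23 dB SPL

Combined at 1.1 m: 10·log₁₀(10^(79.4/10)+10^(76.6/10)) = 81.232 dB SPL.
Then apply −20·log₁₀(3.1/1.1) = -8.999 dB → 72.23 dB SPL.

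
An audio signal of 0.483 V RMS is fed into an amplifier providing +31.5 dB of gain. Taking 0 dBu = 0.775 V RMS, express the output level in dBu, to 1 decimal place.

+27.4 dBu

Input level: 20·log₁₀(0.483/0.775) = -4.11 dBu.
Output: -4.11 + 31.5 = +27.4 dBu.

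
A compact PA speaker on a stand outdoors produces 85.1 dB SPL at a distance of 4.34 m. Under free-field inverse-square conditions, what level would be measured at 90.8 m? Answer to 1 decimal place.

58.7 dB SPL

Free-field point source: level drops by 20·log₁₀ of the distance ratio.
ΔL = −20·log₁₀(90.8/4.34) = -26.41 dB, so L₂ = 85.1 + (-26.41) = 58.7 dB SPL.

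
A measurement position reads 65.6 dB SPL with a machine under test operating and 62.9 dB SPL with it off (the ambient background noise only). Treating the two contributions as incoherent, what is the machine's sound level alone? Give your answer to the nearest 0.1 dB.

62.3 dB SPL

Remove the background by subtracting linear intensities:
L_src = 10·log₁₀(10^(65.6/10) − 10^(62.9/10)) = 10·log₁₀(1681000) = 62.3 dB SPL.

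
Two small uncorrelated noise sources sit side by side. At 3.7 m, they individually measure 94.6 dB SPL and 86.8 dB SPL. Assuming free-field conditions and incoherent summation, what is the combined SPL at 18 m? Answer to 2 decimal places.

81.53 dB SPL

Combined at 3.7 m: 10·log₁₀(10^(94.6/10)+10^(86.8/10)) = 95.267 dB SPL.
Then apply −20·log₁₀(18/3.7) = -13.741 dB → 81.53 dB SPL.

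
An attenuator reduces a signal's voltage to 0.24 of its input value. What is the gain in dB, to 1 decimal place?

Voltage is an amplitude quantity, so gain = 20·log₁₀(V_out/V_in).
20·log₁₀(0.24) = -12.4 dB.

-12.4 dB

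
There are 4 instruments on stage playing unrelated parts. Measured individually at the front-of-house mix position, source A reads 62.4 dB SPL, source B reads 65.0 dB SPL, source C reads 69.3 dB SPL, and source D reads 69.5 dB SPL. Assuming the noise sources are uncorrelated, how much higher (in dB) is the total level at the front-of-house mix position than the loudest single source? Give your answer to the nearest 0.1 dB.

Incoherent sources sum as intensities:
L_total = 10·log₁₀(10^(62.4/10) + 10^(65.0/10) + 10^(69.3/10) + 10^(69.5/10)) = 73.49 dB SPL.
Excess over the loudest (69.5 dB): 73.49 − 69.5 = 4.0 dB.

4.0 dB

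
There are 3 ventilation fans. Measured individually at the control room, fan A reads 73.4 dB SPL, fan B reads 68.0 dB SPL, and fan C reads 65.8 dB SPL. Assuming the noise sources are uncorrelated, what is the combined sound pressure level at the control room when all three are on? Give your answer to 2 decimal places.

75.05 dB SPL

Add the sources as powers (linear), then convert back to dB:
L_total = 10·log₁₀(10^(73.4/10) + 10^(68.0/10) + 10^(65.8/10)) = 10·log₁₀(31990000) = 75.05 dB SPL.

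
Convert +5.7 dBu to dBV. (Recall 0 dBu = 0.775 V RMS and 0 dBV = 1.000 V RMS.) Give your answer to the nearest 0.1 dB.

The offset between the scales is 20·log₁₀(0.775/1.000) = −2.214 dB.
So dBV = +5.7 − 2.214 = +3.5 dBV.

+3.5 dBV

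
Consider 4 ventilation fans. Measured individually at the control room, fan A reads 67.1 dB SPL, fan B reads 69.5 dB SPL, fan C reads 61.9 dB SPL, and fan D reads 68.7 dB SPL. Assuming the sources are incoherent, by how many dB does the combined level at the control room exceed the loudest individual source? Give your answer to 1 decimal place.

4.1 dB

Uncorrelated sources add in intensity (power), not in dB.
L_total = 10·log₁₀(10^(67.1/10) + 10^(69.5/10) + 10^(61.9/10) + 10^(68.7/10)) = 73.62 dB SPL.
Excess over the loudest (69.5 dB): 73.62 − 69.5 = 4.1 dB.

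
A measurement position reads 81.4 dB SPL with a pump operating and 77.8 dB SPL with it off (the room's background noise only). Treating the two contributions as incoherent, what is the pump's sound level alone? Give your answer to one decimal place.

Background correction is a power subtraction:
L_src = 10·log₁₀(10^(81.4/10) − 10^(77.8/10)) = 10·log₁₀(77780000) = 78.9 dB SPL.

78.9 dB SPL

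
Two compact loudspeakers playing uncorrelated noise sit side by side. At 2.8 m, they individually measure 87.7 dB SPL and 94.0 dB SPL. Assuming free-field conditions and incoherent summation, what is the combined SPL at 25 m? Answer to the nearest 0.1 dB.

75.9 dB SPL

Combined at 2.8 m: 10·log₁₀(10^(87.7/10)+10^(94.0/10)) = 94.91 dB SPL.
Then apply −20·log₁₀(25/2.8) = -19.02 dB → 75.9 dB SPL.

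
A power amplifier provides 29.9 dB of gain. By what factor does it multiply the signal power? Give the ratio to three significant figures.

Power ratio = 10^(dB/10).
10^(29.9/10) = 10^(2.990) = 977.

977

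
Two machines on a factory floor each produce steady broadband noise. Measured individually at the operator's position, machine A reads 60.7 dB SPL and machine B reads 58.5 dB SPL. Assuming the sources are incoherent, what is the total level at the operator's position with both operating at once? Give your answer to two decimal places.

Uncorrelated sources add in intensity (power), not in dB.
L_total = 10·log₁₀(10^(60.7/10) + 10^(58.5/10)) = 10·log₁₀(1883000) = 62.75 dB SPL.

62.75 dB SPL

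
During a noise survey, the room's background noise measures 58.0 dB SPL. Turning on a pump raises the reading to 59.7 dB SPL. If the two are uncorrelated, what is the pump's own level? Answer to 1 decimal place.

54.8 dB SPL

Background correction is a power subtraction:
L_src = 10·log₁₀(10^(59.7/10) − 10^(58.0/10)) = 10·log₁₀(302300) = 54.8 dB SPL.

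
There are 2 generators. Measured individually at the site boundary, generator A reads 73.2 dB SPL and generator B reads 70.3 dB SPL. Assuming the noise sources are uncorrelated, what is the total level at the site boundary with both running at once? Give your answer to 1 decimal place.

Incoherent sources sum as intensities:
L_total = 10·log₁₀(10^(73.2/10) + 10^(70.3/10)) = 10·log₁₀(31610000) = 75.0 dB SPL.

75.0 dB SPL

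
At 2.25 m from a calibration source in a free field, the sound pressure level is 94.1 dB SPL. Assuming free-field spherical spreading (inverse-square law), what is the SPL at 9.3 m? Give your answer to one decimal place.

81.8 dB SPL

Free-field point source: level drops by 20·log₁₀ of the distance ratio.
ΔL = −20·log₁₀(9.3/2.25) = -12.33 dB, so L₂ = 94.1 + (-12.33) = 81.8 dB SPL.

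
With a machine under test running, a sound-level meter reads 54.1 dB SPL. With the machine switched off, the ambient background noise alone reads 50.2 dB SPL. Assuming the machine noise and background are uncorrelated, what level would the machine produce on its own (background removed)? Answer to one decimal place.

51.8 dB SPL

Subtract intensities: L_src = 10·log₁₀(10^(L_total/10) − 10^(L_bg/10)).
L_src = 10·log₁₀(10^(54.1/10) − 10^(50.2/10)) = 10·log₁₀(152300) = 51.8 dB SPL.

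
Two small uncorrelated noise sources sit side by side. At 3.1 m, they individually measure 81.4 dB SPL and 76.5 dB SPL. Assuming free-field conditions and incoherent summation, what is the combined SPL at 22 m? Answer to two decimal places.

Combined at 3.1 m: 10·log₁₀(10^(81.4/10)+10^(76.5/10)) = 82.618 dB SPL.
Then apply −20·log₁₀(22/3.1) = -17.021 dB → 65.60 dB SPL.

65.60 dB SPL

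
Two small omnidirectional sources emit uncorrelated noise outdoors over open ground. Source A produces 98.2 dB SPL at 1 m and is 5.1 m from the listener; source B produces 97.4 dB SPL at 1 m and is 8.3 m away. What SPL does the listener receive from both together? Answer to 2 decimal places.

At the listener: L_A = 98.2 − 20·log₁₀(5.1) = 84.049 dB; L_B = 97.4 − 20·log₁₀(8.3) = 79.018 dB.
Combined: 10·log₁₀(10^(84.049/10)+10^(79.018/10)) = 85.23 dB SPL.

85.23 dB SPL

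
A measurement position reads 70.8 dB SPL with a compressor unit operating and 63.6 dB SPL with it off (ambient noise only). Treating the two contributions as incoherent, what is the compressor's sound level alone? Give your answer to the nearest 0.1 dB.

Subtract intensities: L_src = 10·log₁₀(10^(L_total/10) − 10^(L_bg/10)).
L_src = 10·log₁₀(10^(70.8/10) − 10^(63.6/10)) = 10·log₁₀(9732000) = 69.9 dB SPL.

69.9 dB SPL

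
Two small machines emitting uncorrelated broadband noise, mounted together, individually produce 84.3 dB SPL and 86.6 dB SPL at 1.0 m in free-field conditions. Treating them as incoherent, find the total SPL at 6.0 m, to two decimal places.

Combined at 1.0 m: 10·log₁₀(10^(84.3/10)+10^(86.6/10)) = 88.611 dB SPL.
Then apply −20·log₁₀(6.0/1.0) = -15.563 dB → 73.05 dB SPL.

73.05 dB SPL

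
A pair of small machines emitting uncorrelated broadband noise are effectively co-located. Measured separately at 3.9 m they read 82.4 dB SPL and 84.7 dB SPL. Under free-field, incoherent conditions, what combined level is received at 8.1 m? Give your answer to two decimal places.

80.36 dB SPL

Combined at 3.9 m: 10·log₁₀(10^(82.4/10)+10^(84.7/10)) = 86.711 dB SPL.
Then apply −20·log₁₀(8.1/3.9) = -6.348 dB → 80.36 dB SPL.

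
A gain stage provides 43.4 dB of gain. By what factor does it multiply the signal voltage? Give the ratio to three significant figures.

Voltage ratio = 10^(dB/20).
10^(43.4/20) = 10^(2.170) = 148.

148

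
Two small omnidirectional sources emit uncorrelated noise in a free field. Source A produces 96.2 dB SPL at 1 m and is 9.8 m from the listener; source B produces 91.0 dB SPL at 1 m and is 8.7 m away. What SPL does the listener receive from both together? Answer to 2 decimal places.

At the listener: L_A = 96.2 − 20·log₁₀(9.8) = 76.375 dB; L_B = 91.0 − 20·log₁₀(8.7) = 72.210 dB.
Combined: 10·log₁₀(10^(76.375/10)+10^(72.210/10)) = 77.78 dB SPL.

77.78 dB SPL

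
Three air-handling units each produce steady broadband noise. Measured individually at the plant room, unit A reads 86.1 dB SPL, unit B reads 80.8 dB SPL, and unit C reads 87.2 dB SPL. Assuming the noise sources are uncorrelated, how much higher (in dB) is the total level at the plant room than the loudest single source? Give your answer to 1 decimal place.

Add the sources as powers (linear), then convert back to dB:
L_total = 10·log₁₀(10^(86.1/10) + 10^(80.8/10) + 10^(87.2/10)) = 90.22 dB SPL.
Excess over the loudest (87.2 dB): 90.22 − 87.2 = 3.0 dB.

3.0 dB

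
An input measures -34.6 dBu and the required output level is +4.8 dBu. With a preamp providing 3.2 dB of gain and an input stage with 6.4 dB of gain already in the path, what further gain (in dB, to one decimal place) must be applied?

The required make-up gain is the shortfall in the dB sum.
G = +4.8 − (-34.6) − 3.2 − 6.4 = 29.8 dB.

29.8 dB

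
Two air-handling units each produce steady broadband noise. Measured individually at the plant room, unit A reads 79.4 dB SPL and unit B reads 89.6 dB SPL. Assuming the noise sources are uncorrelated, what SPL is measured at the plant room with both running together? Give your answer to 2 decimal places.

Add the sources as powers (linear), then convert back to dB:
L_total = 10·log₁₀(10^(79.4/10) + 10^(89.6/10)) = 10·log₁₀(999100000) = 90.00 dB SPL.

90.00 dB SPL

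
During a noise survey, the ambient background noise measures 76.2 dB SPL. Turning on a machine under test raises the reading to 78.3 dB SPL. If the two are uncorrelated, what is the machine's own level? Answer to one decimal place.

Subtract intensities: L_src = 10·log₁₀(10^(L_total/10) − 10^(L_bg/10)).
L_src = 10·log₁₀(10^(78.3/10) − 10^(76.2/10)) = 10·log₁₀(25920000) = 74.1 dB SPL.

74.1 dB SPL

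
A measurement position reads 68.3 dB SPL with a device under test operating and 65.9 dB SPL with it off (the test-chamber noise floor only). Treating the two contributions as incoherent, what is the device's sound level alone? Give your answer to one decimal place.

Remove the background by subtracting linear intensities:
L_src = 10·log₁₀(10^(68.3/10) − 10^(65.9/10)) = 10·log₁₀(2870000) = 64.6 dB SPL.

64.6 dB SPL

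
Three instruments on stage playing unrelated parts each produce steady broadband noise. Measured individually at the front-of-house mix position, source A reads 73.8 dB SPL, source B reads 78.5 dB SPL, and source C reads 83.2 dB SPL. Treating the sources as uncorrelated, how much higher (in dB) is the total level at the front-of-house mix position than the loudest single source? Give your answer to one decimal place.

Incoherent sources sum as intensities:
L_total = 10·log₁₀(10^(73.8/10) + 10^(78.5/10) + 10^(83.2/10)) = 84.82 dB SPL.
Excess over the loudest (83.2 dB): 84.82 − 83.2 = 1.6 dB.

1.6 dB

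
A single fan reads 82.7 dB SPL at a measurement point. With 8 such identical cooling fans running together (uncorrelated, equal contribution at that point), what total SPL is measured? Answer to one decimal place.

91.7 dB SPL

8 equal incoherent sources raise the level by 10·log₁₀(8) = 9.03 dB.
L_total = 82.7 + 9.03 = 91.7 dB SPL.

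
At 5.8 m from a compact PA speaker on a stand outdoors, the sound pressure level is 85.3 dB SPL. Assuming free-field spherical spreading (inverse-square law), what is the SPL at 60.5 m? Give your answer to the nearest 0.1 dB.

64.9 dB SPL

For a point source in a free field, ΔL = −20·log₁₀(d₂/d₁).
ΔL = −20·log₁₀(60.5/5.8) = -20.37 dB, so L₂ = 85.3 + (-20.37) = 64.9 dB SPL.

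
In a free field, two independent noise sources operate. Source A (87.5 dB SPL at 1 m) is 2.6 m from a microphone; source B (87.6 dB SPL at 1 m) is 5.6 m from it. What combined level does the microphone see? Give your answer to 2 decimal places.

At the listener: L_A = 87.5 − 20·log₁₀(2.6) = 79.201 dB; L_B = 87.6 − 20·log₁₀(5.6) = 72.636 dB.
Combined: 10·log₁₀(10^(79.201/10)+10^(72.636/10)) = 80.07 dB SPL.

80.07 dB SPL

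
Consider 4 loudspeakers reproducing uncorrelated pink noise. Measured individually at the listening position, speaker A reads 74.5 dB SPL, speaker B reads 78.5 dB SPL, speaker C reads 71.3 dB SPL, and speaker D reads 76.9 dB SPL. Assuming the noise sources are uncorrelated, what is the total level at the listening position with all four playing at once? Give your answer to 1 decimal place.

82.1 dB SPL

Add the sources as powers (linear), then convert back to dB:
L_total = 10·log₁₀(10^(74.5/10) + 10^(78.5/10) + 10^(71.3/10) + 10^(76.9/10)) = 10·log₁₀(161400000) = 82.1 dB SPL.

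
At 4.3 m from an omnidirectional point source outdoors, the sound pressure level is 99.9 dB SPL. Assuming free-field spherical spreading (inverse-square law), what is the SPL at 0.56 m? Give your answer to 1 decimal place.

For a point source in a free field, ΔL = −20·log₁₀(d₂/d₁).
ΔL = −20·log₁₀(0.56/4.3) = 17.71 dB, so L₂ = 99.9 + (17.71) = 117.6 dB SPL.

117.6 dB SPL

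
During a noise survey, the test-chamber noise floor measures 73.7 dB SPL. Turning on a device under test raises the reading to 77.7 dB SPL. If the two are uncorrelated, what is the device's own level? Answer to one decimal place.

Subtract intensities: L_src = 10·log₁₀(10^(L_total/10) − 10^(L_bg/10)).
L_src = 10·log₁₀(10^(77.7/10) − 10^(73.7/10)) = 10·log₁₀(35440000) = 75.5 dB SPL.

75.5 dB SPL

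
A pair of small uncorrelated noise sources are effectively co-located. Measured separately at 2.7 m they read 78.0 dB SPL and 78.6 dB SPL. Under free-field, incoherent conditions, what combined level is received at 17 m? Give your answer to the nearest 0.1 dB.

Combined at 2.7 m: 10·log₁₀(10^(78.0/10)+10^(78.6/10)) = 81.32 dB SPL.
Then apply −20·log₁₀(17/2.7) = -15.98 dB → 65.3 dB SPL.

65.3 dB SPL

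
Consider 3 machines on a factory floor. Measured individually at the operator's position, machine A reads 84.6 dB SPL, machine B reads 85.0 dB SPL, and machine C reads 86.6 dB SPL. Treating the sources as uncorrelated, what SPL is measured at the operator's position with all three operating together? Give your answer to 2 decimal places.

Uncorrelated sources add in intensity (power), not in dB.
L_total = 10·log₁₀(10^(84.6/10) + 10^(85.0/10) + 10^(86.6/10)) = 10·log₁₀(1062000000) = 90.26 dB SPL.

90.26 dB SPL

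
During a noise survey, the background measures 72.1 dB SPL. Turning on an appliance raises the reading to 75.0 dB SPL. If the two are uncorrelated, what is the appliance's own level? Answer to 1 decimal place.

Subtract intensities: L_src = 10·log₁₀(10^(L_total/10) − 10^(L_bg/10)).
L_src = 10·log₁₀(10^(75.0/10) − 10^(72.1/10)) = 10·log₁₀(15400000) = 71.9 dB SPL.

71.9 dB SPL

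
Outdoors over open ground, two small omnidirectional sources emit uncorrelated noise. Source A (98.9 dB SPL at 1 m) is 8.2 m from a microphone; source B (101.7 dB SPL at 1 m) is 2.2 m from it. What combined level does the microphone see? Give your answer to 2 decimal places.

95.01 dB SPL

At the listener: L_A = 98.9 − 20·log₁₀(8.2) = 80.624 dB; L_B = 101.7 − 20·log₁₀(2.2) = 94.852 dB.
Combined: 10·log₁₀(10^(80.624/10)+10^(94.852/10)) = 95.01 dB SPL.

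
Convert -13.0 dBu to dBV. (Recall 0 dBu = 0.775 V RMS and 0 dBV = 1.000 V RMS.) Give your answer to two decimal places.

-15.21 dBV

The offset between the scales is 20·log₁₀(0.775/1.000) = −2.214 dB.
So dBV = -13.0 − 2.214 = -15.21 dBV.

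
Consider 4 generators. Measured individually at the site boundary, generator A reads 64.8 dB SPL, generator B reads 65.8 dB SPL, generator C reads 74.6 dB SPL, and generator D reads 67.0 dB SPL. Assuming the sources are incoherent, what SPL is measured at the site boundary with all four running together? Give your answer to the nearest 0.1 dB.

76.1 dB SPL

Add the sources as powers (linear), then convert back to dB:
L_total = 10·log₁₀(10^(64.8/10) + 10^(65.8/10) + 10^(74.6/10) + 10^(67.0/10)) = 10·log₁₀(40670000) = 76.1 dB SPL.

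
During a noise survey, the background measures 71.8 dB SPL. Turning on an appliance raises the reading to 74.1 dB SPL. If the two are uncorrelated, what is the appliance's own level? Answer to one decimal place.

Subtract intensities: L_src = 10·log₁₀(10^(L_total/10) − 10^(L_bg/10)).
L_src = 10·log₁₀(10^(74.1/10) − 10^(71.8/10)) = 10·log₁₀(10570000) = 70.2 dB SPL.

70.2 dB SPL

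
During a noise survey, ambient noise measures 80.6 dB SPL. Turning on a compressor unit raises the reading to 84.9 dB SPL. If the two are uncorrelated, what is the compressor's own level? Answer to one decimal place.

82.9 dB SPL

Remove the background by subtracting linear intensities:
L_src = 10·log₁₀(10^(84.9/10) − 10^(80.6/10)) = 10·log₁₀(194200000) = 82.9 dB SPL.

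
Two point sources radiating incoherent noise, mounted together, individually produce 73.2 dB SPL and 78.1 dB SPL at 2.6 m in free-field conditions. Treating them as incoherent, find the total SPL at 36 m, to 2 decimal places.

56.49 dB SPL

Combined at 2.6 m: 10·log₁₀(10^(73.2/10)+10^(78.1/10)) = 79.318 dB SPL.
Then apply −20·log₁₀(36/2.6) = -22.827 dB → 56.49 dB SPL.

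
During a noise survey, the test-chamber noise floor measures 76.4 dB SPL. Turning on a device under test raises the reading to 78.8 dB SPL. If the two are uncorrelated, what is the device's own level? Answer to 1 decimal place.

Background correction is a power subtraction:
L_src = 10·log₁₀(10^(78.8/10) − 10^(76.4/10)) = 10·log₁₀(32210000) = 75.1 dB SPL.

75.1 dB SPL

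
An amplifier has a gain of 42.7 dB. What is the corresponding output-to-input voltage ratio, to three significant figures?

136

Voltage ratio = 10^(dB/20).
10^(42.7/20) = 10^(2.135) = 136.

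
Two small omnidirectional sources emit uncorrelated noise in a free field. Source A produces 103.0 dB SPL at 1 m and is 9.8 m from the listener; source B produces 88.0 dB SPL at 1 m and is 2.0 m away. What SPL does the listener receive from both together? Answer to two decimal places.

At the listener: L_A = 103.0 − 20·log₁₀(9.8) = 83.175 dB; L_B = 88.0 − 20·log₁₀(2.0) = 81.979 dB.
Combined: 10·log₁₀(10^(83.175/10)+10^(81.979/10)) = 85.63 dB SPL.

85.63 dB SPL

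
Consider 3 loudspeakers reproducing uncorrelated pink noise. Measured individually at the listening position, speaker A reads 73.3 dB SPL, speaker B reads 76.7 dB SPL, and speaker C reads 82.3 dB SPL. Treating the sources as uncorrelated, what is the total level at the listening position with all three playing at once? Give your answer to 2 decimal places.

Add the sources as powers (linear), then convert back to dB:
L_total = 10·log₁₀(10^(73.3/10) + 10^(76.7/10) + 10^(82.3/10)) = 10·log₁₀(238000000) = 83.77 dB SPL.

83.77 dB SPL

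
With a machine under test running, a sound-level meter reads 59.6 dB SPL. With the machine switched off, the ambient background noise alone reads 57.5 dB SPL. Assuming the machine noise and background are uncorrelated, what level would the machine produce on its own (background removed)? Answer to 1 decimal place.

Subtract intensities: L_src = 10·log₁₀(10^(L_total/10) − 10^(L_bg/10)).
L_src = 10·log₁₀(10^(59.6/10) − 10^(57.5/10)) = 10·log₁₀(349700) = 55.4 dB SPL.

55.4 dB SPL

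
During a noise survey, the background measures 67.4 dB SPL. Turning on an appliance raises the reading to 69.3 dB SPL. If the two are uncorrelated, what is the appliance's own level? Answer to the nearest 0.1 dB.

Remove the background by subtracting linear intensities:
L_src = 10·log₁₀(10^(69.3/10) − 10^(67.4/10)) = 10·log₁₀(3016000) = 64.8 dB SPL.

64.8 dB SPL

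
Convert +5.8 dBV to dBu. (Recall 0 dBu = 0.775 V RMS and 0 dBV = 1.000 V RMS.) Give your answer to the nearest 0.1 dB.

+8.0 dBu

The offset between the scales is 20·log₁₀(0.775/1.000) = −2.214 dB.
So dBu = +5.8 + 2.214 = +8.0 dBu.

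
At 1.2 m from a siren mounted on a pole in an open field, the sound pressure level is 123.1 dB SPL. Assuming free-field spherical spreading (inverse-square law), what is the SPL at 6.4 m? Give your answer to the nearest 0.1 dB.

Free-field point source: level drops by 20·log₁₀ of the distance ratio.
ΔL = −20·log₁₀(6.4/1.2) = -14.54 dB, so L₂ = 123.1 + (-14.54) = 108.6 dB SPL.

108.6 dB SPL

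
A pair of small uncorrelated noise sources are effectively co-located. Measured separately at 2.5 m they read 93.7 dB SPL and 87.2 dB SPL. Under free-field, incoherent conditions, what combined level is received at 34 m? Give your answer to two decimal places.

Combined at 2.5 m: 10·log₁₀(10^(93.7/10)+10^(87.2/10)) = 94.577 dB SPL.
Then apply −20·log₁₀(34/2.5) = -22.671 dB → 71.91 dB SPL.

71.91 dB SPL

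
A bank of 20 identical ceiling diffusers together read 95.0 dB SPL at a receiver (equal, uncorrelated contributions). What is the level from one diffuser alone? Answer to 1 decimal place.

82.0 dB SPL

20 equal incoherent sources add 10·log₁₀(20) = 13.01 dB over one source.
L_one = 95.0 − 13.01 = 82.0 dB SPL.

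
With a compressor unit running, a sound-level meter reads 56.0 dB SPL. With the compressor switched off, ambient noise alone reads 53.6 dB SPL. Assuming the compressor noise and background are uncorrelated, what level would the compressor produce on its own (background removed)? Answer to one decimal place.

Subtract intensities: L_src = 10·log₁₀(10^(L_total/10) − 10^(L_bg/10)).
L_src = 10·log₁₀(10^(56.0/10) − 10^(53.6/10)) = 10·log₁₀(169000) = 52.3 dB SPL.

52.3 dB SPL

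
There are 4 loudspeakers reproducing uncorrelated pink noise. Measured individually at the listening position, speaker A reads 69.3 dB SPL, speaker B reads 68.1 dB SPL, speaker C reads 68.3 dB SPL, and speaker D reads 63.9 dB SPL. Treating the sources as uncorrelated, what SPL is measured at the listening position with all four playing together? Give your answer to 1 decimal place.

73.8 dB SPL

Add the sources as powers (linear), then convert back to dB:
L_total = 10·log₁₀(10^(69.3/10) + 10^(68.1/10) + 10^(68.3/10) + 10^(63.9/10)) = 10·log₁₀(24180000) = 73.8 dB SPL.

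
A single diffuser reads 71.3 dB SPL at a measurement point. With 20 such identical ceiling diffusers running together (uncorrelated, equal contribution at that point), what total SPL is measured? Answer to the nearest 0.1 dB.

20 equal incoherent sources raise the level by 10·log₁₀(20) = 13.01 dB.
L_total = 71.3 + 13.01 = 84.3 dB SPL.

84.3 dB SPL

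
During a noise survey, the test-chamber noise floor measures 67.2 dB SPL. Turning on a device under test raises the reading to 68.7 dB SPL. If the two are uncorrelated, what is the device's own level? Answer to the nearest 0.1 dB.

63.4 dB SPL

Subtract intensities: L_src = 10·log₁₀(10^(L_total/10) − 10^(L_bg/10)).
L_src = 10·log₁₀(10^(68.7/10) − 10^(67.2/10)) = 10·log₁₀(2165000) = 63.4 dB SPL.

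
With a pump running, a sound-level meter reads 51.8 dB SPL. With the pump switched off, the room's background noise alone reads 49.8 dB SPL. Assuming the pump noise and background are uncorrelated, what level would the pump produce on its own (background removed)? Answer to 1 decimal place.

47.5 dB SPL

Remove the background by subtracting linear intensities:
L_src = 10·log₁₀(10^(51.8/10) − 10^(49.8/10)) = 10·log₁₀(55860) = 47.5 dB SPL.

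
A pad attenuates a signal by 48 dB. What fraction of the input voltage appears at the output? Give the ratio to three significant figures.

Voltage ratio = 10^(dB/20).
10^(-48/20) = 10^(-2.400) = 0.00398.

0.00398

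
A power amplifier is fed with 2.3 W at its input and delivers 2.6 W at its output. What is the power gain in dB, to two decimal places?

For a power ratio, dB = 10·log₁₀(P₂/P₁).
10·log₁₀(2.6/2.3) = 10·log₁₀(1.130) = 0.53 dB.

0.53 dB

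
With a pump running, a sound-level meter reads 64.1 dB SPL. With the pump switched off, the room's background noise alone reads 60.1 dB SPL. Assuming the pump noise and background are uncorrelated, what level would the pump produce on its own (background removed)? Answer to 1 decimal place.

61.9 dB SPL

Subtract intensities: L_src = 10·log₁₀(10^(L_total/10) − 10^(L_bg/10)).
L_src = 10·log₁₀(10^(64.1/10) − 10^(60.1/10)) = 10·log₁₀(1547000) = 61.9 dB SPL.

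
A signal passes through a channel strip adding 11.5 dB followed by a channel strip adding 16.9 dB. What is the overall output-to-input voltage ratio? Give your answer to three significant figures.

26.3

Net gain = 11.5 + 16.9 = 28.4 dB.
Voltage ratio = 10^(28.4/20) = 26.3.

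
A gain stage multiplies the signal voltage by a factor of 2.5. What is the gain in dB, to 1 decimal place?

Voltage ratio → dB uses the 20·log₁₀ form:
20·log₁₀(2.5) = 8.0 dB.

8.0 dB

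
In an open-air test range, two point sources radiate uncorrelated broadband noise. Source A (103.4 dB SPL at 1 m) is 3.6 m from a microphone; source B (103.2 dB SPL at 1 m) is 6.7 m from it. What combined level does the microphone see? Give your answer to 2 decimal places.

93.33 dB SPL

At the listener: L_A = 103.4 − 20·log₁₀(3.6) = 92.274 dB; L_B = 103.2 − 20·log₁₀(6.7) = 86.679 dB.
Combined: 10·log₁₀(10^(92.274/10)+10^(86.679/10)) = 93.33 dB SPL.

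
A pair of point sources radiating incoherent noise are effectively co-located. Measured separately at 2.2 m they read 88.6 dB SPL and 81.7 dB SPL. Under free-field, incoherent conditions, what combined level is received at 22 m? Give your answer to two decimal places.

69.41 dB SPL

Combined at 2.2 m: 10·log₁₀(10^(88.6/10)+10^(81.7/10)) = 89.407 dB SPL.
Then apply −20·log₁₀(22/2.2) = -20.000 dB → 69.41 dB SPL.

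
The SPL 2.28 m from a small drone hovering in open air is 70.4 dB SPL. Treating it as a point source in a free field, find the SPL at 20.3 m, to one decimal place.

Free-field point source: level drops by 20·log₁₀ of the distance ratio.
ΔL = −20·log₁₀(20.3/2.28) = -18.99 dB, so L₂ = 70.4 + (-18.99) = 51.4 dB SPL.

51.4 dB SPL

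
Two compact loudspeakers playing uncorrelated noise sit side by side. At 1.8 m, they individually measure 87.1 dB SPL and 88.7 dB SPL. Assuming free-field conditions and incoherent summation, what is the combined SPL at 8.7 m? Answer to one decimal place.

77.3 dB SPL

Combined at 1.8 m: 10·log₁₀(10^(87.1/10)+10^(88.7/10)) = 90.98 dB SPL.
Then apply −20·log₁₀(8.7/1.8) = -13.68 dB → 77.3 dB SPL.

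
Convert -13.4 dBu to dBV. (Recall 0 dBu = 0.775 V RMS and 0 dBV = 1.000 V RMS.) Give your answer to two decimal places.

-15.61 dBV

The offset between the scales is 20·log₁₀(0.775/1.000) = −2.214 dB.
So dBV = -13.4 − 2.214 = -15.61 dBV.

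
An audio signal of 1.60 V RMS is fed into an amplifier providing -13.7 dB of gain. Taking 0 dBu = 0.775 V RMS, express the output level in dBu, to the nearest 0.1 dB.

Input level: 20·log₁₀(1.60/0.775) = 6.30 dBu.
Output: 6.30 − 13.7 = -7.4 dBu.

-7.4 dBu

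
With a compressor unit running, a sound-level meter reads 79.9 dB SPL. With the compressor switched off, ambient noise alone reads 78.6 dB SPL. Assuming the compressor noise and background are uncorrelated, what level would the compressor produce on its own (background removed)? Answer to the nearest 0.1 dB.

Subtract intensities: L_src = 10·log₁₀(10^(L_total/10) − 10^(L_bg/10)).
L_src = 10·log₁₀(10^(79.9/10) − 10^(78.6/10)) = 10·log₁₀(25280000) = 74.0 dB SPL.

74.0 dB SPL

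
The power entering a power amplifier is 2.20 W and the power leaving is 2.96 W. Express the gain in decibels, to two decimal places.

Power ratio → dB uses the 10·log₁₀ form:
10·log₁₀(2.96/2.20) = 10·log₁₀(1.345) = 1.29 dB.

1.29 dB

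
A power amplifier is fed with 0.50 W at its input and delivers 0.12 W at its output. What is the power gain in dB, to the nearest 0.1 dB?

Power ratio → dB uses the 10·log₁₀ form:
10·log₁₀(0.12/0.50) = 10·log₁₀(0.2400) = -6.2 dB.

-6.2 dB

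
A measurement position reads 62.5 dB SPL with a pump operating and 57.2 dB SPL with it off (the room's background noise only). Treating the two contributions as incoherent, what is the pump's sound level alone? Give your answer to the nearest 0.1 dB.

61.0 dB SPL

Subtract intensities: L_src = 10·log₁₀(10^(L_total/10) − 10^(L_bg/10)).
L_src = 10·log₁₀(10^(62.5/10) − 10^(57.2/10)) = 10·log₁₀(1253000) = 61.0 dB SPL.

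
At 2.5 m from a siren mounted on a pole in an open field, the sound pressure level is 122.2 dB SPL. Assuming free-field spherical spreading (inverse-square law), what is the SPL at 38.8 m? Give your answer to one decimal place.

Free-field point source: level drops by 20·log₁₀ of the distance ratio.
ΔL = −20·log₁₀(38.8/2.5) = -23.82 dB, so L₂ = 122.2 + (-23.82) = 98.4 dB SPL.

98.4 dB SPL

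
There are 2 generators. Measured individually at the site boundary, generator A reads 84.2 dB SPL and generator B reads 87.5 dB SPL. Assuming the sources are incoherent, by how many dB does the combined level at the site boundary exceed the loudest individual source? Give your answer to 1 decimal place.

Uncorrelated sources add in intensity (power), not in dB.
L_total = 10·log₁₀(10^(84.2/10) + 10^(87.5/10)) = 89.17 dB SPL.
Excess over the loudest (87.5 dB): 89.17 − 87.5 = 1.7 dB.

1.7 dB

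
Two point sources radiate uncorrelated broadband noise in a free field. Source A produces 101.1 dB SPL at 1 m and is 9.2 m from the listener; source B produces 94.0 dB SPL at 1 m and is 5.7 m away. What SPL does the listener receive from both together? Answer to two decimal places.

83.61 dB SPL

At the listener: L_A = 101.1 − 20·log₁₀(9.2) = 81.824 dB; L_B = 94.0 − 20·log₁₀(5.7) = 78.883 dB.
Combined: 10·log₁₀(10^(81.824/10)+10^(78.883/10)) = 83.61 dB SPL.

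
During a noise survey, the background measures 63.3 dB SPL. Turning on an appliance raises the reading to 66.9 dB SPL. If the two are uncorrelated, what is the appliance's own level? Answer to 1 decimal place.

Background correction is a power subtraction:
L_src = 10·log₁₀(10^(66.9/10) − 10^(63.3/10)) = 10·log₁₀(2760000) = 64.4 dB SPL.

64.4 dB SPL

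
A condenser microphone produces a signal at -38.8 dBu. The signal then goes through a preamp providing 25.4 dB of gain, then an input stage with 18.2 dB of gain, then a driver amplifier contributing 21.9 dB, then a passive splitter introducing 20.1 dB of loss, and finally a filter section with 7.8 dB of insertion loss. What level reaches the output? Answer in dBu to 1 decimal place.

Gain stages sum in dB:
-38.8 + 25.4 + 18.2 + 21.9 − 20.1 − 7.8 = -1.2 dBu.

-1.2 dBu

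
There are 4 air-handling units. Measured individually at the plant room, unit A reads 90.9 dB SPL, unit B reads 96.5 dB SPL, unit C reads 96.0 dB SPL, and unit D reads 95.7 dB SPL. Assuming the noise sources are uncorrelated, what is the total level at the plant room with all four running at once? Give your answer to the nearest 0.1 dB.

101.3 dB SPL

Uncorrelated sources add in intensity (power), not in dB.
L_total = 10·log₁₀(10^(90.9/10) + 10^(96.5/10) + 10^(96.0/10) + 10^(95.7/10)) = 10·log₁₀(13394000000) = 101.3 dB SPL.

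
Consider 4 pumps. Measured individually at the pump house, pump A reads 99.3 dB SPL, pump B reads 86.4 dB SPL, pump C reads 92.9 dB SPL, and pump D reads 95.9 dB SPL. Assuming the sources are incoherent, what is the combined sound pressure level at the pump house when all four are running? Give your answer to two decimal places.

Uncorrelated sources add in intensity (power), not in dB.
L_total = 10·log₁₀(10^(99.3/10) + 10^(86.4/10) + 10^(92.9/10) + 10^(95.9/10)) = 10·log₁₀(14788000000) = 101.70 dB SPL.

101.70 dB SPL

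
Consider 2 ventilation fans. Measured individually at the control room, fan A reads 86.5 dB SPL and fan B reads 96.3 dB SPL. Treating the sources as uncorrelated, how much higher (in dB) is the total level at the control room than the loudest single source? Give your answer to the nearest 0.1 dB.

0.4 dB

Add the sources as powers (linear), then convert back to dB:
L_total = 10·log₁₀(10^(86.5/10) + 10^(96.3/10)) = 96.73 dB SPL.
Excess over the loudest (96.3 dB): 96.73 − 96.3 = 0.4 dB.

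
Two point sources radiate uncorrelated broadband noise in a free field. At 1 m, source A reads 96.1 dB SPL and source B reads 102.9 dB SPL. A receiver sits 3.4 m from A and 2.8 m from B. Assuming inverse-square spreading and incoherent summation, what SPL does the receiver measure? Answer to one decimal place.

94.5 dB SPL

At the listener: L_A = 96.1 − 20·log₁₀(3.4) = 85.47 dB; L_B = 102.9 − 20·log₁₀(2.8) = 93.96 dB.
Combined: 10·log₁₀(10^(85.47/10)+10^(93.96/10)) = 94.5 dB SPL.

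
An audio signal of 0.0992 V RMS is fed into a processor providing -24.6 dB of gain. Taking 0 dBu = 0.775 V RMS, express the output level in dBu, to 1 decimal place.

Input level: 20·log₁₀(0.0992/0.775) = -17.86 dBu.
Output: -17.86 − 24.6 = -42.5 dBu.

-42.5 dBu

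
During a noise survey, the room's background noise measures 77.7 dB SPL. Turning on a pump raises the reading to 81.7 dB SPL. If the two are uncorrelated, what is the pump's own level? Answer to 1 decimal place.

79.5 dB SPL

Remove the background by subtracting linear intensities:
L_src = 10·log₁₀(10^(81.7/10) − 10^(77.7/10)) = 10·log₁₀(89030000) = 79.5 dB SPL.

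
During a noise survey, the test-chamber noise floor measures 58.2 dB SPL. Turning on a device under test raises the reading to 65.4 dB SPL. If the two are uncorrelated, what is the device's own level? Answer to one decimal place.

64.5 dB SPL

Background correction is a power subtraction:
L_src = 10·log₁₀(10^(65.4/10) − 10^(58.2/10)) = 10·log₁₀(2807000) = 64.5 dB SPL.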